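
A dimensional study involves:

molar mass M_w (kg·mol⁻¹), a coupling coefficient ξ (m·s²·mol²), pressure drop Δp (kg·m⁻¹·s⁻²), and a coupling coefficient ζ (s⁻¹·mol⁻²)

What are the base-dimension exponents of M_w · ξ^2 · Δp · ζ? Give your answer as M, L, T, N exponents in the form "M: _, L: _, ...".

M: 2, L: 1, T: 1, N: 1

Collect each base-dimension exponent across the product:
  M: (1) + 2·(0) + (1) + (0) = 2
  L: (0) + 2·(1) + (-1) + (0) = 1
  T: (0) + 2·(2) + (-2) + (-1) = 1
  N: (-1) + 2·(2) + (0) + (-2) = 1
So the dimensions are [M² L T N].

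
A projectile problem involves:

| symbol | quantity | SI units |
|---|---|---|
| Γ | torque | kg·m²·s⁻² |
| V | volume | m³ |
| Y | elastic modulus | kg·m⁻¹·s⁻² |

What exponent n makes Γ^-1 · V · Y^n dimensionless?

Balance the M exponent: (1)·n from Y, plus −(1) + (0) = -1 from the rest, must sum to zero.
n − 1 = 0, so n = 1.

1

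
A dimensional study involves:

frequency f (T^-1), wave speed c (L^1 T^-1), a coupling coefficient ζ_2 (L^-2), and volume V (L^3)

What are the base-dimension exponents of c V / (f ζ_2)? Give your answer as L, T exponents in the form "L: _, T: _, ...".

Collect each base-dimension exponent across the product:
  L: −(0) + (1) − (-2) + (3) = 6
  T: −(-1) + (-1) − (0) + (0) = 0
So the dimensions are [L⁶].

L: 6, T: 0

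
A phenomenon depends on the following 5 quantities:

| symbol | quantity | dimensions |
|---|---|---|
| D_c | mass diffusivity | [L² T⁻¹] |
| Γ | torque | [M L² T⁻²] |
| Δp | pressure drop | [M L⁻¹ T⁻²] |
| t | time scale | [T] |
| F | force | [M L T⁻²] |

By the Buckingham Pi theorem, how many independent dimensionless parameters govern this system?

There are 5 variables and 3 base dimensions (M, L, T).
The dimension matrix has rank 3.
Independent dimensionless groups: 5 − 3 = 2.

2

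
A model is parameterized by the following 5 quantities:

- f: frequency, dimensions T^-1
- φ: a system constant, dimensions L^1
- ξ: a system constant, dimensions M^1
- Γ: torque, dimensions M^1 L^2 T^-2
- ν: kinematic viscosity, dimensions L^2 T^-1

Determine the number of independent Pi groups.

2

There are 5 variables and 3 base dimensions (M, L, T).
The dimension matrix has rank 3.
Independent dimensionless groups: 5 − 3 = 2.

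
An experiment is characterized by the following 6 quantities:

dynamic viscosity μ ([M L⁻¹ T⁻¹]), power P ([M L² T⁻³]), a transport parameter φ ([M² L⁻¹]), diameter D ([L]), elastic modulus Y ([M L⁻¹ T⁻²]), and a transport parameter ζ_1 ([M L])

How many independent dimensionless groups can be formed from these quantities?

3

There are 6 variables and 3 base dimensions (M, L, T).
The dimension matrix has rank 3.
Independent dimensionless groups: 6 − 3 = 3.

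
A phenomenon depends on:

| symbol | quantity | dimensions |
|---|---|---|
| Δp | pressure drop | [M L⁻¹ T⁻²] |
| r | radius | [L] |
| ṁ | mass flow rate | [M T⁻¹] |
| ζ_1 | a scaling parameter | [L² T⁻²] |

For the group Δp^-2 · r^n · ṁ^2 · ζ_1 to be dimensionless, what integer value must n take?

-4

Balance the L exponent: (1)·n from r, plus −2·(-1) + 2·(0) + (2) = 4 from the rest, must sum to zero.
n + 4 = 0, so n = -4.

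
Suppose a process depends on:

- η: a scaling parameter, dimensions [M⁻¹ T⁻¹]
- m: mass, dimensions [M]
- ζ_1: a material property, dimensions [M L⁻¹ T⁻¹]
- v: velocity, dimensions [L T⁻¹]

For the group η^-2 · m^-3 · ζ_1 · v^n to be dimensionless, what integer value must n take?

Balance the L exponent: (1)·n from v, plus −2·(0) − 3·(0) + (-1) = -1 from the rest, must sum to zero.
n − 1 = 0, so n = 1.

1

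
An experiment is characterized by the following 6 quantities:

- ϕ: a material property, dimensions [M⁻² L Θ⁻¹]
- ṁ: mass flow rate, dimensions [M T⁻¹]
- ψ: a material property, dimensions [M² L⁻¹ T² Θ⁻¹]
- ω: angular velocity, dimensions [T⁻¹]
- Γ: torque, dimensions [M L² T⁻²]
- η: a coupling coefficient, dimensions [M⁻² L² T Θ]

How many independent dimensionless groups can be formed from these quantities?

There are 6 variables and 4 base dimensions (M, L, T, Θ).
The dimension matrix has rank 4.
Independent dimensionless groups: 6 − 4 = 2.

2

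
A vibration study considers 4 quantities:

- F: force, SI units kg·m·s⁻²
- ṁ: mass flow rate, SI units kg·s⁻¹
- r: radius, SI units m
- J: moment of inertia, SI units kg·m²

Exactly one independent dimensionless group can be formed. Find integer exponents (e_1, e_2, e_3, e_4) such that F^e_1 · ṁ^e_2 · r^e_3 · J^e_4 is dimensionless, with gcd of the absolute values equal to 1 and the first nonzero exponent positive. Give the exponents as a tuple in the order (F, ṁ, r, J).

M: e_1·(1) + e_2·(1) + e_3·(0) + e_4·(1) = 0
L: e_1·(1) + e_2·(0) + e_3·(1) + e_4·(2) = 0
T: e_1·(-2) + e_2·(-1) + e_3·(0) + e_4·(0) = 0
Solving this homogeneous linear system for the smallest-integer solution (first nonzero entry positive) gives (1, -2, -3, 1).

(1, -2, -3, 1)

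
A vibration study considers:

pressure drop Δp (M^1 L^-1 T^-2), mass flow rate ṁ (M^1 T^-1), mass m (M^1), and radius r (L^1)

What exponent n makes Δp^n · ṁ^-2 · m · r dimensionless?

1

Balance the M exponent: (1)·n from Δp, plus −2·(1) + (1) + (0) = -1 from the rest, must sum to zero.
n − 1 = 0, so n = 1.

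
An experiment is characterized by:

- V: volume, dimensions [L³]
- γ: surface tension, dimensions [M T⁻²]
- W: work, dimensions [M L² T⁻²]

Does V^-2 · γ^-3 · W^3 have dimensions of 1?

yes

Sum the exponent of each base dimension across the product:
  M: −2·[V]_M − 3·[γ]_M + 3·[W]_M = −2·(0) − 3·(1) + 3·(1) = 0
  L: −2·[V]_L − 3·[γ]_L + 3·[W]_L = −2·(3) − 3·(0) + 3·(2) = 0
  T: −2·[V]_T − 3·[γ]_T + 3·[W]_T = −2·(0) − 3·(-2) + 3·(-2) = 0
All base exponents vanish — dimensionless.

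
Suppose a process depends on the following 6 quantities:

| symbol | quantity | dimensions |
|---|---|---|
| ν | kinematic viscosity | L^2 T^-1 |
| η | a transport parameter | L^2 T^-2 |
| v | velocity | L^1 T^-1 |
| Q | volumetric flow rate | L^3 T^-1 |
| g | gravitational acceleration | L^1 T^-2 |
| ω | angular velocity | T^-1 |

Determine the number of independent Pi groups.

4

There are 6 variables and 2 base dimensions (L, T).
The dimension matrix has rank 2.
Independent dimensionless groups: 6 − 2 = 4.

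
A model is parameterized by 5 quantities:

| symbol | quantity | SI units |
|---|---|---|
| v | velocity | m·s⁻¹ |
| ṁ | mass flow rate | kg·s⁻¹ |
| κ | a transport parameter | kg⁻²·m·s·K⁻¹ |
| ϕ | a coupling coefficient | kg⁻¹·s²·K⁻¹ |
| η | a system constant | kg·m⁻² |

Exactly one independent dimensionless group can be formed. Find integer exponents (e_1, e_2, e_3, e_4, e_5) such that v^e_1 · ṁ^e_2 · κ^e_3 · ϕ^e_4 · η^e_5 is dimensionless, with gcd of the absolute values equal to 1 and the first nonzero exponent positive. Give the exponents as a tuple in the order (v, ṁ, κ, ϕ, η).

M: e_1·(0) + e_2·(1) + e_3·(-2) + e_4·(-1) + e_5·(1) = 0
L: e_1·(1) + e_2·(0) + e_3·(1) + e_4·(0) + e_5·(-2) = 0
T: e_1·(-1) + e_2·(-1) + e_3·(1) + e_4·(2) + e_5·(0) = 0
Θ: e_1·(0) + e_2·(0) + e_3·(-1) + e_4·(-1) + e_5·(0) = 0
Solving this homogeneous linear system for the smallest-integer solution (first nonzero entry positive) gives (3, -2, -1, 1, 1).

(3, -2, -1, 1, 1)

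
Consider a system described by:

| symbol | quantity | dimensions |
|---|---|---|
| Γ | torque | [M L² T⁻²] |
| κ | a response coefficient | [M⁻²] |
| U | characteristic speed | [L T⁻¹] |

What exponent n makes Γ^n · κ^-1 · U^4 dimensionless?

-2

Balance the M exponent: (1)·n from Γ, plus −(-2) + 4·(0) = 2 from the rest, must sum to zero.
n + 2 = 0, so n = -2.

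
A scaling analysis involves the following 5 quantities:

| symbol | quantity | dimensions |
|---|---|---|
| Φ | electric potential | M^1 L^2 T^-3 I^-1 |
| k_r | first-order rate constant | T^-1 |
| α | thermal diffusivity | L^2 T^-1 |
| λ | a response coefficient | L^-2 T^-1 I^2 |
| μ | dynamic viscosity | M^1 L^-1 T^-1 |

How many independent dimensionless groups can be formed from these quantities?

1

There are 5 variables and 4 base dimensions (M, L, T, I).
The dimension matrix has rank 4.
Independent dimensionless groups: 5 − 4 = 1.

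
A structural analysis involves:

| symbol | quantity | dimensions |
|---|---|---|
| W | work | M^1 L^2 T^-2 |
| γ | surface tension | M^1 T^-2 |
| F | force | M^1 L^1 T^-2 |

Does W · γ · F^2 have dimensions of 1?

Sum the exponent of each base dimension across the product:
  M: [W]_M + [γ]_M + 2·[F]_M = (1) + (1) + 2·(1) = 4
  L: [W]_L + [γ]_L + 2·[F]_L = (2) + (0) + 2·(1) = 4
  T: [W]_T + [γ]_T + 2·[F]_T = (-2) + (-2) + 2·(-2) = -8
Net dimensions [M⁴ L⁴ T⁻⁸] ≠ [1] — not dimensionless.

no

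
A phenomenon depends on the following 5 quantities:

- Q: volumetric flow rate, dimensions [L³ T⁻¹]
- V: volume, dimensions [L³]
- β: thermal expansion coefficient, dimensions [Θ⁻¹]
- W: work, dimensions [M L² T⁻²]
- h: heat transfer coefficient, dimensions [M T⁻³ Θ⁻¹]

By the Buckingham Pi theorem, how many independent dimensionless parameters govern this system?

There are 5 variables and 4 base dimensions (M, L, T, Θ).
The dimension matrix has rank 4.
Independent dimensionless groups: 5 − 4 = 1.

1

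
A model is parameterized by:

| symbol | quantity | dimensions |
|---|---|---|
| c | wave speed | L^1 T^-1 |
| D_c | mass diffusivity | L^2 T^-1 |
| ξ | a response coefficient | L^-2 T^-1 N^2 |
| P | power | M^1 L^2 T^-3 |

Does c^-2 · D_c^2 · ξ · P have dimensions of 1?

Sum the exponent of each base dimension across the product:
  M: −2·[c]_M + 2·[D_c]_M + [ξ]_M + [P]_M = −2·(0) + 2·(0) + (0) + (1) = 1
  L: −2·[c]_L + 2·[D_c]_L + [ξ]_L + [P]_L = −2·(1) + 2·(2) + (-2) + (2) = 2
  T: −2·[c]_T + 2·[D_c]_T + [ξ]_T + [P]_T = −2·(-1) + 2·(-1) + (-1) + (-3) = -4
  N: −2·[c]_N + 2·[D_c]_N + [ξ]_N + [P]_N = −2·(0) + 2·(0) + (2) + (0) = 2
Net dimensions [M L² T⁻⁴ N²] ≠ [1] — not dimensionless.

no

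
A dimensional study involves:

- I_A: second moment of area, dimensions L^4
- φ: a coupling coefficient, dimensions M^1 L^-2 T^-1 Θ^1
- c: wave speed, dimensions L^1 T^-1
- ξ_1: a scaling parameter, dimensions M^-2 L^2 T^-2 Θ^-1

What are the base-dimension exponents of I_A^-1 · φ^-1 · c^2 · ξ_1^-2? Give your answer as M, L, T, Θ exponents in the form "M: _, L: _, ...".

Collect each base-dimension exponent across the product:
  M: −(0) − (1) + 2·(0) − 2·(-2) = 3
  L: −(4) − (-2) + 2·(1) − 2·(2) = -4
  T: −(0) − (-1) + 2·(-1) − 2·(-2) = 3
  Θ: −(0) − (1) + 2·(0) − 2·(-1) = 1
So the dimensions are [M³ L⁻⁴ T³ Θ].

M: 3, L: -4, T: 3, Θ: 1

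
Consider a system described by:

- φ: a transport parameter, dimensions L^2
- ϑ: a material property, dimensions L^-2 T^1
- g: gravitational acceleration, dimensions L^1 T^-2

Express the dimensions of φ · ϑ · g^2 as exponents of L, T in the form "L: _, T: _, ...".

Collect each base-dimension exponent across the product:
  L: (2) + (-2) + 2·(1) = 2
  T: (0) + (1) + 2·(-2) = -3
So the dimensions are [L² T⁻³].

L: 2, T: -3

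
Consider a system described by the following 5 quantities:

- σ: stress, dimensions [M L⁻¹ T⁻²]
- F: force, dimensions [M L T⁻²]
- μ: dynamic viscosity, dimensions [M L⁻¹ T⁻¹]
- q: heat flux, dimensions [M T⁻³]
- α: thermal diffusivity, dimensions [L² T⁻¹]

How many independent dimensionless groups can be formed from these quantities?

There are 5 variables and 3 base dimensions (M, L, T).
The dimension matrix has rank 3.
Independent dimensionless groups: 5 − 3 = 2.

2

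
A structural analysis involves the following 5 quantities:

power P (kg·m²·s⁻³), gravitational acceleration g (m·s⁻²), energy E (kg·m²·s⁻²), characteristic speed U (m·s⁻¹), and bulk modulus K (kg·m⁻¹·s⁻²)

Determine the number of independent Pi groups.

2

There are 5 variables and 3 base dimensions (M, L, T).
The dimension matrix has rank 3.
Independent dimensionless groups: 5 − 3 = 2.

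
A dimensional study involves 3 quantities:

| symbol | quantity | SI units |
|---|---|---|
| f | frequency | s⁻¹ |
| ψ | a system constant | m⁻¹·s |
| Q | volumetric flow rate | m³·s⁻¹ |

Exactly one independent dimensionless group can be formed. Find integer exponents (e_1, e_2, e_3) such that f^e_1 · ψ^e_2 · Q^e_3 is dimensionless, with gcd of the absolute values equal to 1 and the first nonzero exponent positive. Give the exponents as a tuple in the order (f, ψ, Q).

L: e_1·(0) + e_2·(-1) + e_3·(3) = 0
T: e_1·(-1) + e_2·(1) + e_3·(-1) = 0
Solving this homogeneous linear system for the smallest-integer solution (first nonzero entry positive) gives (2, 3, 1).

(2, 3, 1)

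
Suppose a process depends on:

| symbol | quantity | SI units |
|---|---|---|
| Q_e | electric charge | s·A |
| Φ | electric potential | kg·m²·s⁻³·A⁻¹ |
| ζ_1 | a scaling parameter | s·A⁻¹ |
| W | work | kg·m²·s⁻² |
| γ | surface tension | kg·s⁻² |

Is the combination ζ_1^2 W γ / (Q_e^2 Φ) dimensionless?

Sum the exponent of each base dimension across the product:
  M: −2·[Q_e]_M − [Φ]_M + 2·[ζ_1]_M + [W]_M + [γ]_M = −2·(0) − (1) + 2·(0) + (1) + (1) = 1
  L: −2·[Q_e]_L − [Φ]_L + 2·[ζ_1]_L + [W]_L + [γ]_L = −2·(0) − (2) + 2·(0) + (2) + (0) = 0
  T: −2·[Q_e]_T − [Φ]_T + 2·[ζ_1]_T + [W]_T + [γ]_T = −2·(1) − (-3) + 2·(1) + (-2) + (-2) = -1
  I: −2·[Q_e]_I − [Φ]_I + 2·[ζ_1]_I + [W]_I + [γ]_I = −2·(1) − (-1) + 2·(-1) + (0) + (0) = -3
Net dimensions [M T⁻¹ I⁻³] ≠ [1] — not dimensionless.

no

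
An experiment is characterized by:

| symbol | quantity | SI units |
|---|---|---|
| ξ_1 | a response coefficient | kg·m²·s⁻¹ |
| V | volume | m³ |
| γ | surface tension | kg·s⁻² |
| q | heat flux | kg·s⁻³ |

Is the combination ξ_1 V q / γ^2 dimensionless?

no

Sum the exponent of each base dimension across the product:
  M: [ξ_1]_M + [V]_M − 2·[γ]_M + [q]_M = (1) + (0) − 2·(1) + (1) = 0
  L: [ξ_1]_L + [V]_L − 2·[γ]_L + [q]_L = (2) + (3) − 2·(0) + (0) = 5
  T: [ξ_1]_T + [V]_T − 2·[γ]_T + [q]_T = (-1) + (0) − 2·(-2) + (-3) = 0
Net dimensions [L⁵] ≠ [1] — not dimensionless.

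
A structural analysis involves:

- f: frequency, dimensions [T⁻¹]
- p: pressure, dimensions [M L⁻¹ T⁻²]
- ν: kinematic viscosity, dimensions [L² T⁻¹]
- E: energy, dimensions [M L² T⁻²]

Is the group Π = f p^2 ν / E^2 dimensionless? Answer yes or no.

no

Sum the exponent of each base dimension across the product:
  M: [f]_M + 2·[p]_M + [ν]_M − 2·[E]_M = (0) + 2·(1) + (0) − 2·(1) = 0
  L: [f]_L + 2·[p]_L + [ν]_L − 2·[E]_L = (0) + 2·(-1) + (2) − 2·(2) = -4
  T: [f]_T + 2·[p]_T + [ν]_T − 2·[E]_T = (-1) + 2·(-2) + (-1) − 2·(-2) = -2
Net dimensions [L⁻⁴ T⁻²] ≠ [1] — not dimensionless.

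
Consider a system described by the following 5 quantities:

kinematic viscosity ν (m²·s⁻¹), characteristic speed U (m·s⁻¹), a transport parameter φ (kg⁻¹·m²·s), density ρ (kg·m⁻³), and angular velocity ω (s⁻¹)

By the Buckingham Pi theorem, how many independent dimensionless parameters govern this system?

2

There are 5 variables and 3 base dimensions (M, L, T).
The dimension matrix has rank 3.
Independent dimensionless groups: 5 − 3 = 2.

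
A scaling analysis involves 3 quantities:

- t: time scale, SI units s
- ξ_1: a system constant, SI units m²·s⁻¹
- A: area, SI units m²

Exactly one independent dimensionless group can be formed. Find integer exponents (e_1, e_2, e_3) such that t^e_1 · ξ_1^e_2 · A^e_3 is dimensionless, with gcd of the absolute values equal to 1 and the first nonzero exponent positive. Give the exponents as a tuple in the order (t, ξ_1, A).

L: e_1·(0) + e_2·(2) + e_3·(2) = 0
T: e_1·(1) + e_2·(-1) + e_3·(0) = 0
Solving this homogeneous linear system for the smallest-integer solution (first nonzero entry positive) gives (1, 1, -1).

(1, 1, -1)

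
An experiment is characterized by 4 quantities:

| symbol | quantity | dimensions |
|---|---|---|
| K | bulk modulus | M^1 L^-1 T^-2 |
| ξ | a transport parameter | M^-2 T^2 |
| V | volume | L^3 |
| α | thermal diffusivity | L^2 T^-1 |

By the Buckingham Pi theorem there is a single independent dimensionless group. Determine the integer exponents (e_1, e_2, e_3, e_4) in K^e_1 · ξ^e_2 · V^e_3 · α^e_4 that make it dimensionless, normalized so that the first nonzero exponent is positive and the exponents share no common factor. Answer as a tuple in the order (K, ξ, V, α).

(2, 1, 2, -2)

M: e_1·(1) + e_2·(-2) + e_3·(0) + e_4·(0) = 0
L: e_1·(-1) + e_2·(0) + e_3·(3) + e_4·(2) = 0
T: e_1·(-2) + e_2·(2) + e_3·(0) + e_4·(-1) = 0
Solving this homogeneous linear system for the smallest-integer solution (first nonzero entry positive) gives (2, 1, 2, -2).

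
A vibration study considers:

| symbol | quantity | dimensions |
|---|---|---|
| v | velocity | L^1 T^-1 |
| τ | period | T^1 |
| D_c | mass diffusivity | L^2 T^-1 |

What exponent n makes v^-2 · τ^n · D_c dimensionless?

-1

Balance the T exponent: (1)·n from τ, plus −2·(-1) + (-1) = 1 from the rest, must sum to zero.
n + 1 = 0, so n = -1.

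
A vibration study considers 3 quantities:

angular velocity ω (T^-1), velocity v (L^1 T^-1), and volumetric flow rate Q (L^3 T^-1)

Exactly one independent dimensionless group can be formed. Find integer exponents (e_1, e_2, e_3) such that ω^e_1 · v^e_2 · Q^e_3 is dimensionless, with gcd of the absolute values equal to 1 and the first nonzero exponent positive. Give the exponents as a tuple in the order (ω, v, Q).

(2, -3, 1)

L: e_1·(0) + e_2·(1) + e_3·(3) = 0
T: e_1·(-1) + e_2·(-1) + e_3·(-1) = 0
Solving this homogeneous linear system for the smallest-integer solution (first nonzero entry positive) gives (2, -3, 1).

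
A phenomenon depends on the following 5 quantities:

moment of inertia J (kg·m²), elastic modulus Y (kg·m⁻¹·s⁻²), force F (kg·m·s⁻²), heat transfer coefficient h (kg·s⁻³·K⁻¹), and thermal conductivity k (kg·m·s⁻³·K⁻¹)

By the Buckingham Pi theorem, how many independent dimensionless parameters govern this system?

There are 5 variables and 4 base dimensions (M, L, T, Θ).
The dimension matrix has rank 4.
Independent dimensionless groups: 5 − 4 = 1.

1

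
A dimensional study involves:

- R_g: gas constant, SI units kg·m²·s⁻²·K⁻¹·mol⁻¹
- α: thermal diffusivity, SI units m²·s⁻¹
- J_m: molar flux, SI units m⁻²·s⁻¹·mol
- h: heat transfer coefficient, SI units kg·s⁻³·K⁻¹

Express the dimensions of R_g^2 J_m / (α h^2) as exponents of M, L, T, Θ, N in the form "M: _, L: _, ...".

Collect each base-dimension exponent across the product:
  M: 2·(1) − (0) + (0) − 2·(1) = 0
  L: 2·(2) − (2) + (-2) − 2·(0) = 0
  T: 2·(-2) − (-1) + (-1) − 2·(-3) = 2
  Θ: 2·(-1) − (0) + (0) − 2·(-1) = 0
  N: 2·(-1) − (0) + (1) − 2·(0) = -1
So the dimensions are [T² N⁻¹].

M: 0, L: 0, T: 2, Θ: 0, N: -1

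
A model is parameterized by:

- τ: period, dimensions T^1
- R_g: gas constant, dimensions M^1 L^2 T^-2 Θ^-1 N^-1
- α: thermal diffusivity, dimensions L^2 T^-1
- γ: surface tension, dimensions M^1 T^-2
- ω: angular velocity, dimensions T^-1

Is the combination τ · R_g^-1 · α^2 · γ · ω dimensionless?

Sum the exponent of each base dimension across the product:
  M: [τ]_M − [R_g]_M + 2·[α]_M + [γ]_M + [ω]_M = (0) − (1) + 2·(0) + (1) + (0) = 0
  L: [τ]_L − [R_g]_L + 2·[α]_L + [γ]_L + [ω]_L = (0) − (2) + 2·(2) + (0) + (0) = 2
  T: [τ]_T − [R_g]_T + 2·[α]_T + [γ]_T + [ω]_T = (1) − (-2) + 2·(-1) + (-2) + (-1) = -2
  Θ: [τ]_Θ − [R_g]_Θ + 2·[α]_Θ + [γ]_Θ + [ω]_Θ = (0) − (-1) + 2·(0) + (0) + (0) = 1
  N: [τ]_N − [R_g]_N + 2·[α]_N + [γ]_N + [ω]_N = (0) − (-1) + 2·(0) + (0) + (0) = 1
Net dimensions [L² T⁻² Θ N] ≠ [1] — not dimensionless.

no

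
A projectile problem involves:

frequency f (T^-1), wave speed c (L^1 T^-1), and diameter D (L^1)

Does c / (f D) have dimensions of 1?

yes

Sum the exponent of each base dimension across the product:
  L: −[f]_L + [c]_L − [D]_L = −(0) + (1) − (1) = 0
  T: −[f]_T + [c]_T − [D]_T = −(-1) + (-1) − (0) = 0
All base exponents vanish — dimensionless.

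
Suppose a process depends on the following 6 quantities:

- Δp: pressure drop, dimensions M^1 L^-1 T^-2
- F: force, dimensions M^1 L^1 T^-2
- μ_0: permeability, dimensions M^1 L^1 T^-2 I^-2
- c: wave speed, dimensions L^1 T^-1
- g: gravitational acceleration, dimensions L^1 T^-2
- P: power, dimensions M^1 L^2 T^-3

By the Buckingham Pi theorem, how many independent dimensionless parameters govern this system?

There are 6 variables and 4 base dimensions (M, L, T, I).
The dimension matrix has rank 4.
Independent dimensionless groups: 6 − 4 = 2.

2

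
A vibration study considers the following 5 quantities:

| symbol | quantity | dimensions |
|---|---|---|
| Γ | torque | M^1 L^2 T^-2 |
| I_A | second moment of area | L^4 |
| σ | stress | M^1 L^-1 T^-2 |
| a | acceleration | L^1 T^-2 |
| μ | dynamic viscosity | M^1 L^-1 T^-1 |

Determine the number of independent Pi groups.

2

There are 5 variables and 3 base dimensions (M, L, T).
The dimension matrix has rank 3.
Independent dimensionless groups: 5 − 3 = 2.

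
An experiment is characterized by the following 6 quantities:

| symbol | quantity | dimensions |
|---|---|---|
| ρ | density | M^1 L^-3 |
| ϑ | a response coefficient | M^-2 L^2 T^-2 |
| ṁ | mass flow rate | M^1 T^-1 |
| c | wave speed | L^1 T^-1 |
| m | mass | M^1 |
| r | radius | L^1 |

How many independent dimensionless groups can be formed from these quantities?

3

There are 6 variables and 3 base dimensions (M, L, T).
The dimension matrix has rank 3.
Independent dimensionless groups: 6 − 3 = 3.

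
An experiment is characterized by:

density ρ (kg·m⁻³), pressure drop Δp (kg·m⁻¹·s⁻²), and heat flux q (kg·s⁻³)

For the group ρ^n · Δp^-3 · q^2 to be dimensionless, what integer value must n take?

Balance the M exponent: (1)·n from ρ, plus −3·(1) + 2·(1) = -1 from the rest, must sum to zero.
n − 1 = 0, so n = 1.

1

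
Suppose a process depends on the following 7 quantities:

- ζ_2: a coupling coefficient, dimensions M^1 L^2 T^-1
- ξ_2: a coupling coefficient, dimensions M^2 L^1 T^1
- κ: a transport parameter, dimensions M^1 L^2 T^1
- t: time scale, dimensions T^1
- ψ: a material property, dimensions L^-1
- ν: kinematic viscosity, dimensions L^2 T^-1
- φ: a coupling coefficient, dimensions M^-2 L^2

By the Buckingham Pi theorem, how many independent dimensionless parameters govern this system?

4

There are 7 variables and 3 base dimensions (M, L, T).
The dimension matrix has rank 3.
Independent dimensionless groups: 7 − 3 = 4.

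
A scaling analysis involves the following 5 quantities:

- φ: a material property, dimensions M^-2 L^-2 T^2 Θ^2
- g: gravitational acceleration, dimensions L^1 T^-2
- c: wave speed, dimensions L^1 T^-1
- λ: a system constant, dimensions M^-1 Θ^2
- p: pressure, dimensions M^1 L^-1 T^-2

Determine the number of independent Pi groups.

There are 5 variables and 4 base dimensions (M, L, T, Θ).
The dimension matrix has rank 4.
Independent dimensionless groups: 5 − 4 = 1.

1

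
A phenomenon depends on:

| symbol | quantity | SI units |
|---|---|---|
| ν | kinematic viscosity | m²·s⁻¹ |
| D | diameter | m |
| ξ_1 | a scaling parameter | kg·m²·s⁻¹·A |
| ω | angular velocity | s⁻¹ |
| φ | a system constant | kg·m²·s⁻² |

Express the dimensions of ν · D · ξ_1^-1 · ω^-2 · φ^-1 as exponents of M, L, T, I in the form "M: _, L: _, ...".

M: -2, L: -1, T: 4, I: -1

Collect each base-dimension exponent across the product:
  M: (0) + (0) − (1) − 2·(0) − (1) = -2
  L: (2) + (1) − (2) − 2·(0) − (2) = -1
  T: (-1) + (0) − (-1) − 2·(-1) − (-2) = 4
  I: (0) + (0) − (1) − 2·(0) − (0) = -1
So the dimensions are [M⁻² L⁻¹ T⁴ I⁻¹].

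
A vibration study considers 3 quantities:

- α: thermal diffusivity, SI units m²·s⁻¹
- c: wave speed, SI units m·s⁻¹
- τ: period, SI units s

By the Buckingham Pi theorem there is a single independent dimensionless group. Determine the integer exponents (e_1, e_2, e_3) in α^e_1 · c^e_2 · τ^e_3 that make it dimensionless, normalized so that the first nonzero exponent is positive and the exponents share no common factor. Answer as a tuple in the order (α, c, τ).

(1, -2, -1)

L: e_1·(2) + e_2·(1) + e_3·(0) = 0
T: e_1·(-1) + e_2·(-1) + e_3·(1) = 0
Solving this homogeneous linear system for the smallest-integer solution (first nonzero entry positive) gives (1, -2, -1).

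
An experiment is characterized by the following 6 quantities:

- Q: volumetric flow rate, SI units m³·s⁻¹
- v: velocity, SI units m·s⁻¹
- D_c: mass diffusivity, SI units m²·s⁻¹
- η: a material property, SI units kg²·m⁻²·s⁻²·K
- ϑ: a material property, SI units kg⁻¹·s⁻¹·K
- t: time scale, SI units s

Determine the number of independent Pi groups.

2

There are 6 variables and 4 base dimensions (M, L, T, Θ).
The dimension matrix has rank 4.
Independent dimensionless groups: 6 − 4 = 2.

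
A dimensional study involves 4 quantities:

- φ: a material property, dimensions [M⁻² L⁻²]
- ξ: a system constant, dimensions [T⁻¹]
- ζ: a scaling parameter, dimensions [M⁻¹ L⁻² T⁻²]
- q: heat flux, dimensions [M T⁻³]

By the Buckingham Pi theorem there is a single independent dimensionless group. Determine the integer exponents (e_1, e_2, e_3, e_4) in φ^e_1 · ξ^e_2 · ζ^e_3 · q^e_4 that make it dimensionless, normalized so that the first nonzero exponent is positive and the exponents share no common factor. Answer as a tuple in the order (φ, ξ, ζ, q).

(1, -1, -1, 1)

M: e_1·(-2) + e_2·(0) + e_3·(-1) + e_4·(1) = 0
L: e_1·(-2) + e_2·(0) + e_3·(-2) + e_4·(0) = 0
T: e_1·(0) + e_2·(-1) + e_3·(-2) + e_4·(-3) = 0
Solving this homogeneous linear system for the smallest-integer solution (first nonzero entry positive) gives (1, -1, -1, 1).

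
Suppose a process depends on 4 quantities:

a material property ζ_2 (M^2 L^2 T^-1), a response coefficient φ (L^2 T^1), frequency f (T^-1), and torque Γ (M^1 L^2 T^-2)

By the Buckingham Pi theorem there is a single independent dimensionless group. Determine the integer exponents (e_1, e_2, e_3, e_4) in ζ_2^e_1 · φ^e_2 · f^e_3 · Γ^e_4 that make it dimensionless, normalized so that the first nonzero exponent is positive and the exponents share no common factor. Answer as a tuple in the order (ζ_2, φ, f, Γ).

M: e_1·(2) + e_2·(0) + e_3·(0) + e_4·(1) = 0
L: e_1·(2) + e_2·(2) + e_3·(0) + e_4·(2) = 0
T: e_1·(-1) + e_2·(1) + e_3·(-1) + e_4·(-2) = 0
Solving this homogeneous linear system for the smallest-integer solution (first nonzero entry positive) gives (1, 1, 4, -2).

(1, 1, 4, -2)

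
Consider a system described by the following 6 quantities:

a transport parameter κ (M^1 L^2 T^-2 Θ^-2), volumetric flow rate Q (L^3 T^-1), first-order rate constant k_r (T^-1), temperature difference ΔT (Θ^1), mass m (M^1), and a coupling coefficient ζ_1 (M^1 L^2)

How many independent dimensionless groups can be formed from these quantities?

2

There are 6 variables and 4 base dimensions (M, L, T, Θ).
The dimension matrix has rank 4.
Independent dimensionless groups: 6 − 4 = 2.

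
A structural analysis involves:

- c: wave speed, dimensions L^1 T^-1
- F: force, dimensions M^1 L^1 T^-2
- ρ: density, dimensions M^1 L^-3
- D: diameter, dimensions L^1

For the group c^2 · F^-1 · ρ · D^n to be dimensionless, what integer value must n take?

Balance the L exponent: (1)·n from D, plus 2·(1) − (1) + (-3) = -2 from the rest, must sum to zero.
n − 2 = 0, so n = 2.

2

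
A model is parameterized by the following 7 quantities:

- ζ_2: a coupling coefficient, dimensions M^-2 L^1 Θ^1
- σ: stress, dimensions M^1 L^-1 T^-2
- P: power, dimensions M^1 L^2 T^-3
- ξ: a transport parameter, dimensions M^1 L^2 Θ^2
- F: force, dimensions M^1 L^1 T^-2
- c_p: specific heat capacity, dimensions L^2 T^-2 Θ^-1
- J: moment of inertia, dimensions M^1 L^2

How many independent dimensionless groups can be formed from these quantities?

There are 7 variables and 4 base dimensions (M, L, T, Θ).
The dimension matrix has rank 4.
Independent dimensionless groups: 7 − 4 = 3.

3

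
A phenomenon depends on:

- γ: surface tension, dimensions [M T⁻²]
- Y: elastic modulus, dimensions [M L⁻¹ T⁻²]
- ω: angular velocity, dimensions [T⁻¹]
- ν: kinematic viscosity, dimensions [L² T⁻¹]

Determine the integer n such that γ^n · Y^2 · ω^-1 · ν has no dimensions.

-2

Balance the M exponent: (1)·n from γ, plus 2·(1) − (0) + (0) = 2 from the rest, must sum to zero.
n + 2 = 0, so n = -2.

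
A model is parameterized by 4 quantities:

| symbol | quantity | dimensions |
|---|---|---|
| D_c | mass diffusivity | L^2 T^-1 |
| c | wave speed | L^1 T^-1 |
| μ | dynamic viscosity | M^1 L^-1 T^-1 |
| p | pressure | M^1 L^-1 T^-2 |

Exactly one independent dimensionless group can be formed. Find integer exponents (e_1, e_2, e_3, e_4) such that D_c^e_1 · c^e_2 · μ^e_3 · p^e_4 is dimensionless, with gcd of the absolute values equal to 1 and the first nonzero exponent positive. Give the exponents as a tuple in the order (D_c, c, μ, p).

M: e_1·(0) + e_2·(0) + e_3·(1) + e_4·(1) = 0
L: e_1·(2) + e_2·(1) + e_3·(-1) + e_4·(-1) = 0
T: e_1·(-1) + e_2·(-1) + e_3·(-1) + e_4·(-2) = 0
Solving this homogeneous linear system for the smallest-integer solution (first nonzero entry positive) gives (1, -2, -1, 1).

(1, -2, -1, 1)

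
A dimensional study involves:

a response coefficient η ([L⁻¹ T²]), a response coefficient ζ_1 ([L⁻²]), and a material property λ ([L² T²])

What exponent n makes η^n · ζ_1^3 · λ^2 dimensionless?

-2

Balance the L exponent: (-1)·n from η, plus 3·(-2) + 2·(2) = -2 from the rest, must sum to zero.
−n − 2 = 0, so n = -2.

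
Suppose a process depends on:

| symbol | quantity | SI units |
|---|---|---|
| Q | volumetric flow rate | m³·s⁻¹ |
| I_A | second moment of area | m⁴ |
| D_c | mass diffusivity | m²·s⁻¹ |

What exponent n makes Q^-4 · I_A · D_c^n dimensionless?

Balance the L exponent: (2)·n from D_c, plus −4·(3) + (4) = -8 from the rest, must sum to zero.
2n − 8 = 0, so n = 4.

4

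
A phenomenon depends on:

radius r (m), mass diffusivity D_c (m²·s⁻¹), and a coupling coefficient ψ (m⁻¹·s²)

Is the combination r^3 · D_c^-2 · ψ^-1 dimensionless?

yes

Sum the exponent of each base dimension across the product:
  L: 3·[r]_L − 2·[D_c]_L − [ψ]_L = 3·(1) − 2·(2) − (-1) = 0
  T: 3·[r]_T − 2·[D_c]_T − [ψ]_T = 3·(0) − 2·(-1) − (2) = 0
All base exponents vanish — dimensionless.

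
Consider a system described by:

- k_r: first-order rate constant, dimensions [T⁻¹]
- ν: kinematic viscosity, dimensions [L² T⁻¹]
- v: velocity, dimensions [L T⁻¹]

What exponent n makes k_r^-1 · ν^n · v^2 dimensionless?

Balance the L exponent: (2)·n from ν, plus −(0) + 2·(1) = 2 from the rest, must sum to zero.
2n + 2 = 0, so n = -1.

-1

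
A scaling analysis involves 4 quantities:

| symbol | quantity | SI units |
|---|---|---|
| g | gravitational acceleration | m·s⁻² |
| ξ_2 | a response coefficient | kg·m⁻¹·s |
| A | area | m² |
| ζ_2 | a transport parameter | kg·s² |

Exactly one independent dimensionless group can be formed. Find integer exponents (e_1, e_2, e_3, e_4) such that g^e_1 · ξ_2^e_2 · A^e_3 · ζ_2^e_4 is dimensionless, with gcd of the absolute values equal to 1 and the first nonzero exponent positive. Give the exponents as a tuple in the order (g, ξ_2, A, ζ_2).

M: e_1·(0) + e_2·(1) + e_3·(0) + e_4·(1) = 0
L: e_1·(1) + e_2·(-1) + e_3·(2) + e_4·(0) = 0
T: e_1·(-2) + e_2·(1) + e_3·(0) + e_4·(2) = 0
Solving this homogeneous linear system for the smallest-integer solution (first nonzero entry positive) gives (2, -4, -3, 4).

(2, -4, -3, 4)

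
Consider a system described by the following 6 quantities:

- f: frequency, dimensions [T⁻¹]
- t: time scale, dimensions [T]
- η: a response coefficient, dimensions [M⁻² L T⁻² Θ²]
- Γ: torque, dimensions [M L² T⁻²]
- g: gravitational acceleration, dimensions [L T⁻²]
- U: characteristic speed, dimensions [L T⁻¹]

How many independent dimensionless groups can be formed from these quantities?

There are 6 variables and 4 base dimensions (M, L, T, Θ).
The dimension matrix has rank 4.
Independent dimensionless groups: 6 − 4 = 2.

2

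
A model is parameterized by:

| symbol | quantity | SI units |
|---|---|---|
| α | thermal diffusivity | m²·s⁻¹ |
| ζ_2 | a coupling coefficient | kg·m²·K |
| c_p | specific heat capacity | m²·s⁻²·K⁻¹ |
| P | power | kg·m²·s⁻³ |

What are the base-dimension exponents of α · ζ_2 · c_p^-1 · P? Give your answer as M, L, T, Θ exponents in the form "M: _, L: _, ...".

M: 2, L: 4, T: -2, Θ: 2

Collect each base-dimension exponent across the product:
  M: (0) + (1) − (0) + (1) = 2
  L: (2) + (2) − (2) + (2) = 4
  T: (-1) + (0) − (-2) + (-3) = -2
  Θ: (0) + (1) − (-1) + (0) = 2
So the dimensions are [M² L⁴ T⁻² Θ²].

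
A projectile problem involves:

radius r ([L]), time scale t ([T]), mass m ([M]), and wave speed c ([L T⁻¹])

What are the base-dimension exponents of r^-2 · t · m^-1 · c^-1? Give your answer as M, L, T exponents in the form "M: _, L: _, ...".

Collect each base-dimension exponent across the product:
  M: −2·(0) + (0) − (1) − (0) = -1
  L: −2·(1) + (0) − (0) − (1) = -3
  T: −2·(0) + (1) − (0) − (-1) = 2
So the dimensions are [M⁻¹ L⁻³ T²].

M: -1, L: -3, T: 2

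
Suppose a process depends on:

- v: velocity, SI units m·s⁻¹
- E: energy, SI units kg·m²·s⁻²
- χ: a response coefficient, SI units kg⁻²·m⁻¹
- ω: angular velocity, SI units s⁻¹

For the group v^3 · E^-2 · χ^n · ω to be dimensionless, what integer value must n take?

Balance the M exponent: (-2)·n from χ, plus 3·(0) − 2·(1) + (0) = -2 from the rest, must sum to zero.
-2n − 2 = 0, so n = -1.

-1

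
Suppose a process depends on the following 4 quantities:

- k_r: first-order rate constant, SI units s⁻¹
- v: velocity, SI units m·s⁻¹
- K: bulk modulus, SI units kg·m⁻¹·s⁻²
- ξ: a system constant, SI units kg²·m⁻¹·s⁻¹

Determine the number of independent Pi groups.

There are 4 variables and 3 base dimensions (M, L, T).
The dimension matrix has rank 3.
Independent dimensionless groups: 4 − 3 = 1.

1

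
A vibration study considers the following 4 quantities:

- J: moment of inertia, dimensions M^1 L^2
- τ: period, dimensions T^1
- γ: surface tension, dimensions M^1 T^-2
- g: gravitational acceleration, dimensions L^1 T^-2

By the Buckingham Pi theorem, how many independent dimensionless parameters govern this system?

1

There are 4 variables and 3 base dimensions (M, L, T).
The dimension matrix has rank 3.
Independent dimensionless groups: 4 − 3 = 1.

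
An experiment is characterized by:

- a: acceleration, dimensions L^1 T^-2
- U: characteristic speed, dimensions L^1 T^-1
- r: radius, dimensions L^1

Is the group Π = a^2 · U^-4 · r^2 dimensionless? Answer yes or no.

yes

Sum the exponent of each base dimension across the product:
  M: 2·[a]_M − 4·[U]_M + 2·[r]_M = 2·(0) − 4·(0) + 2·(0) = 0
  L: 2·[a]_L − 4·[U]_L + 2·[r]_L = 2·(1) − 4·(1) + 2·(1) = 0
  T: 2·[a]_T − 4·[U]_T + 2·[r]_T = 2·(-2) − 4·(-1) + 2·(0) = 0
All base exponents vanish — dimensionless.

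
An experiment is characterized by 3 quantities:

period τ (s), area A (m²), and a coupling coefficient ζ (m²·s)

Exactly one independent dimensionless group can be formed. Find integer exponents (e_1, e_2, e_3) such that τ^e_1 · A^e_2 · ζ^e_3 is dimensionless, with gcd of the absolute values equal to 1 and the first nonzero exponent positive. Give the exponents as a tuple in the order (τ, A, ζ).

L: e_1·(0) + e_2·(2) + e_3·(2) = 0
T: e_1·(1) + e_2·(0) + e_3·(1) = 0
Solving this homogeneous linear system for the smallest-integer solution (first nonzero entry positive) gives (1, 1, -1).

(1, 1, -1)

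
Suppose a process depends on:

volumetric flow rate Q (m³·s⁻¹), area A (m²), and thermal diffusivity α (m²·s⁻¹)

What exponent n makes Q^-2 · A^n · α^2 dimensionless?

1

Balance the L exponent: (2)·n from A, plus −2·(3) + 2·(2) = -2 from the rest, must sum to zero.
2n − 2 = 0, so n = 1.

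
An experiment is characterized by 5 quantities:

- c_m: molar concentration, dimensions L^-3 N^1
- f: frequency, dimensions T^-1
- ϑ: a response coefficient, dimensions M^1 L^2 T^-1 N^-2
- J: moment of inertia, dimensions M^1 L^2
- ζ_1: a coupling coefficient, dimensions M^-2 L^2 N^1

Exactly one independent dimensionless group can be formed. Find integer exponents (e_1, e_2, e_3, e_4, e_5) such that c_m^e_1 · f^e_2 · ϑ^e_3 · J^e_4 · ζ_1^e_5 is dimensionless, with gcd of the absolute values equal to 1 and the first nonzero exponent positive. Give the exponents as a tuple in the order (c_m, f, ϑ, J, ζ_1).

(4, -3, 3, 1, 2)

M: e_1·(0) + e_2·(0) + e_3·(1) + e_4·(1) + e_5·(-2) = 0
L: e_1·(-3) + e_2·(0) + e_3·(2) + e_4·(2) + e_5·(2) = 0
T: e_1·(0) + e_2·(-1) + e_3·(-1) + e_4·(0) + e_5·(0) = 0
N: e_1·(1) + e_2·(0) + e_3·(-2) + e_4·(0) + e_5·(1) = 0
Solving this homogeneous linear system for the smallest-integer solution (first nonzero entry positive) gives (4, -3, 3, 1, 2).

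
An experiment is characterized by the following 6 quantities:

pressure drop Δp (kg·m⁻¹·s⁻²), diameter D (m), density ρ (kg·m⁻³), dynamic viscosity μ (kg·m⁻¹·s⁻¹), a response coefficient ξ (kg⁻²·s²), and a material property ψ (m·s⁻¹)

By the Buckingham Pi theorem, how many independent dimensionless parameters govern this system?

There are 6 variables and 3 base dimensions (M, L, T).
The dimension matrix has rank 3.
Independent dimensionless groups: 6 − 3 = 3.

3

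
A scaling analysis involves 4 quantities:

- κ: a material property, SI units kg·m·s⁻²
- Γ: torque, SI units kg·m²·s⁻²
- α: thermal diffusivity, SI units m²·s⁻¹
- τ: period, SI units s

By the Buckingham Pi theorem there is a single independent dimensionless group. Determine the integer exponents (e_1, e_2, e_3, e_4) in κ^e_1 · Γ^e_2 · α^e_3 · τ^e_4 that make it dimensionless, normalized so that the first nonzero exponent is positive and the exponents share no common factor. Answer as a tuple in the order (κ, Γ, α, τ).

(2, -2, 1, 1)

M: e_1·(1) + e_2·(1) + e_3·(0) + e_4·(0) = 0
L: e_1·(1) + e_2·(2) + e_3·(2) + e_4·(0) = 0
T: e_1·(-2) + e_2·(-2) + e_3·(-1) + e_4·(1) = 0
Solving this homogeneous linear system for the smallest-integer solution (first nonzero entry positive) gives (2, -2, 1, 1).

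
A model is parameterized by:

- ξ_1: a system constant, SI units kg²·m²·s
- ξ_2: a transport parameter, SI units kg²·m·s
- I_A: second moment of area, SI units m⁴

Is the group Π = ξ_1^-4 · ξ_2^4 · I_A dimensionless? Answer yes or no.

Sum the exponent of each base dimension across the product:
  M: −4·[ξ_1]_M + 4·[ξ_2]_M + [I_A]_M = −4·(2) + 4·(2) + (0) = 0
  L: −4·[ξ_1]_L + 4·[ξ_2]_L + [I_A]_L = −4·(2) + 4·(1) + (4) = 0
  T: −4·[ξ_1]_T + 4·[ξ_2]_T + [I_A]_T = −4·(1) + 4·(1) + (0) = 0
All base exponents vanish — dimensionless.

yes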